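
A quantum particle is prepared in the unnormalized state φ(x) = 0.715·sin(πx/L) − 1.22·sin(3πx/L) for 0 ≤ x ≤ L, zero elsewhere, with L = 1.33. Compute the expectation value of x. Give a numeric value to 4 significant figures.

⟨x⟩ = ∫ x·|φ|² dx / ∫|φ|² dx (integrals over the domain).
On 0 ≤ x ≤ L (j ≠ l): ∫sin²(jπx/L) dx = L/2, ∫sin(jπx/L)·sin(lπx/L) dx = 0; diagonal moments ∫x·sin²(jπx/L) dx = L²/4, ∫x²·sin²(jπx/L) dx = L³·(1/6 − 1/(4j²π²)); cross terms ∫x·sin(jπx/L)·sin(lπx/L) dx = 0 for j + l even and −4jlL²/(π²(j² − l²)²) for j + l odd, ∫x²·sin(jπx/L)·sin(lπx/L) dx = (−1)^(j+l)·4jlL³/(π²(j² − l²)²); higher powers the same way via product-to-sum and parts.
State is unnormalized: ∫|φ|² dx = 1.3298, and ∫φ*·x·φ dx = 0.88428, so ⟨x⟩ = 0.88428 / 1.3298.
⟨x⟩ = 0.66500.

0.6650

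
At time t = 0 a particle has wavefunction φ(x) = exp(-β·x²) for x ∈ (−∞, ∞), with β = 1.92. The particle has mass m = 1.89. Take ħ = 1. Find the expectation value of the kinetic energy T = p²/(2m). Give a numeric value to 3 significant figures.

0.508

T = −(ħ²/2m) d²/dx², so ⟨T⟩ = −(ħ²/2m) ∫ φ*·φ'' dx / ∫|φ|² dx; with m = 1.89.
Gaussian moments: ∫x^(2j)·e^(−2βx²) dx = (2j−1)!!/(4β)^j · √(π/(2β)), odd powers integrate to 0; here √(π/(2β)) = 0.90450. Derivatives: d/dx e^(−βx²) = −2βx·e^(−βx²), d²/dx² e^(−βx²) = (4β²x² − 2β)·e^(−βx²).
State is unnormalized: ∫|φ|² dx = 0.90450, and ∫φ*·(−ħ²/2m · φ'') dx = 0.45943, so ⟨T⟩ = 0.45943 / 0.90450.
⟨T⟩ = 0.50794.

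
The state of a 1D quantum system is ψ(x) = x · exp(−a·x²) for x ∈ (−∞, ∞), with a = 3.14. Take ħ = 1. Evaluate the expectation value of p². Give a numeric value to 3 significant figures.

p² ψ = −ħ² d²ψ/dx²; ⟨p²⟩ = −ħ² ∫ ψ*·ψ'' dx / ∫|ψ|² dx.
Expand each integrand as polynomial × e^(−2ax²) and use ∫x^(2j)·e^(−2ax²) dx = (2j−1)!!/(4a)^j · √(π/(2a)), odd powers → 0; here √(π/(2a)) = 0.70729. Differentiate with the product rule, d/dx e^(−ax²) = −2ax·e^(−ax²).
State is unnormalized: ∫|ψ|² dx = 0.056313, and ∫ψ*·(−ħ² ψ'') dx = 0.53046, so ⟨p²⟩ = 0.53046 / 0.056313.
⟨p²⟩ = 9.4200.

9.42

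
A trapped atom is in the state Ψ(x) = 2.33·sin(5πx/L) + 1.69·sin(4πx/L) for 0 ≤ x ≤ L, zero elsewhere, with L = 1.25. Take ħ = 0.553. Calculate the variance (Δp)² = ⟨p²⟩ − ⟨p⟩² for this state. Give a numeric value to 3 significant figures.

Compute ⟨p⟩ and ⟨p²⟩ separately; (Δp)² = ⟨p²⟩ − ⟨p⟩².
d²/dx² sin(jπx/L) = −(jπ/L)²·sin(jπx/L); on 0 ≤ x ≤ L, ∫sin²(jπx/L) dx = L/2 and ∫sin(jπx/L)·sin(lπx/L) dx = 0 for j ≠ l, so only diagonal terms survive in ∫|Ψ|² and ∫Ψ·Ψ″; ∫Ψ·Ψ′ dx = [Ψ²/2] between the walls = 0.
Normalization: ∫|Ψ|² dx = 5.1781.
⟨p⟩ = 0.0000 and ⟨p²⟩ = 42.298.
(Δp)² = 42.298 − (0.0000)² = 42.298.

42.3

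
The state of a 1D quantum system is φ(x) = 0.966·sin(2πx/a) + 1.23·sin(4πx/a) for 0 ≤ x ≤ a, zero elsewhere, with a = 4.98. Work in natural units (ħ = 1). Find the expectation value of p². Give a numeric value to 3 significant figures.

4.55

p² φ = −ħ² d²φ/dx²; ⟨p²⟩ = −ħ² ∫ φ*·φ'' dx / ∫|φ|² dx.
d²/dx² sin(jπx/a) = −(jπ/a)²·sin(jπx/a); on 0 ≤ x ≤ a, ∫sin²(jπx/a) dx = a/2 and ∫sin(jπx/a)·sin(lπx/a) dx = 0 for j ≠ l, so only diagonal terms survive in ∫|φ|² and ∫φ·φ″; ∫φ·φ′ dx = [φ²/2] between the walls = 0.
State is unnormalized: ∫|φ|² dx = 6.0907, and ∫φ*·(−ħ² φ'') dx = 27.685, so ⟨p²⟩ = 27.685 / 6.0907.
⟨p²⟩ = 4.5455.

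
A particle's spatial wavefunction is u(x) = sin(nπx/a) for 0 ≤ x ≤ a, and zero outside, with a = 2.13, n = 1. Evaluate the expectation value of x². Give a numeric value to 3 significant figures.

⟨x²⟩ = ∫ x²·|u|² dx / ∫|u|² dx (integrals over the domain).
With sin²θ = (1 − cos2θ)/2 on 0 ≤ x ≤ a: ∫sin²(nπx/a) dx = a/2, ∫x·sin²(nπx/a) dx = a²/4, ∫x²·sin²(nπx/a) dx = a³·(1/6 − 1/(4n²π²)); higher powers xᵏ the same way, integrating xᵏ·cos(2nπx/a) by parts.
State is unnormalized: ∫|u|² dx = 1.0650, and ∫u*·x²·u dx = 1.3658, so ⟨x²⟩ = 1.3658 / 1.0650.
⟨x²⟩ = 1.2825.

1.28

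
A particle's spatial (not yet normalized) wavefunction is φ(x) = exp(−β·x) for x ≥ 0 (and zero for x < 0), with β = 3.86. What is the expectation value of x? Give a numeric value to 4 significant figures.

0.1295

⟨x⟩ = ∫ x·|φ|² dx / ∫|φ|² dx (integrals over the domain).
Every integrand reduces to terms xʲ·e^(−2βx) on [0, ∞); use ∫₀^∞ xʲ·e^(−2βx) dx = j!/(2β)^(j+1).
State is unnormalized: ∫|φ|² dx = 0.12953, and ∫φ*·x·φ dx = 0.016779, so ⟨x⟩ = 0.016779 / 0.12953.
⟨x⟩ = 0.12953.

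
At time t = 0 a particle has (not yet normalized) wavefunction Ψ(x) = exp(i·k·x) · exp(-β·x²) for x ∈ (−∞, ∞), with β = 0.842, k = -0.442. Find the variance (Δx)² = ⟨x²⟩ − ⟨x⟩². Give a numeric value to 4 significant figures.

Compute ⟨x⟩ and ⟨x²⟩ separately, then (Δx)² = ⟨x²⟩ − ⟨x⟩².
Gaussian moments: ∫x^(2j)·e^(−2βx²) dx = (2j−1)!!/(4β)^j · √(π/(2β)), odd powers integrate to 0; here √(π/(2β)) = 1.3659.
Normalization: ∫|Ψ|² dx = 1.3659.
⟨x⟩ = 0.0000 and ⟨x²⟩ = 0.29691.
(Δx)² = 0.29691 − (0.0000)² = 0.29691.

0.2969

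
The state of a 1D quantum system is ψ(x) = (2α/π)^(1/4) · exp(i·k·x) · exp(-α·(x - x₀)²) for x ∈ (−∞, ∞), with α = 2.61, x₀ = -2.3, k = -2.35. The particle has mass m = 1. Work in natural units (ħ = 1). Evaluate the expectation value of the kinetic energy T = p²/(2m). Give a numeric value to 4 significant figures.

4.066

T = −(ħ²/2m) d²/dx², so ⟨T⟩ = −(ħ²/2m) ∫ ψ*·ψ'' dx; with m = 1.
Gaussian moments (u = x − x₀): ∫u^(2j)·e^(−2αu²) du = (2j−1)!!/(4α)^j · √(π/(2α)), odd powers integrate to 0; here √(π/(2α)) = 0.77578. Derivatives: ψ′ = (ik − 2αu)·ψ, ψ″ = ((ik − 2αu)² − 2α)·ψ; the odd-in-u pieces drop out.
⟨T⟩ = 4.0663.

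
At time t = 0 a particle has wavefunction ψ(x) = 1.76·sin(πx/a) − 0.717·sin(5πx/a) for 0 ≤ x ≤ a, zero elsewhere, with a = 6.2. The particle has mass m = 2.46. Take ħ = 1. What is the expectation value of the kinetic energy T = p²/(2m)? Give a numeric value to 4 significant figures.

T = −(ħ²/2m) d²/dx², so ⟨T⟩ = −(ħ²/2m) ∫ ψ*·ψ'' dx / ∫|ψ|² dx; with m = 2.46.
d²/dx² sin(jπx/a) = −(jπ/a)²·sin(jπx/a); on 0 ≤ x ≤ a, ∫sin²(jπx/a) dx = a/2 and ∫sin(jπx/a)·sin(lπx/a) dx = 0 for j ≠ l, so only diagonal terms survive in ∫|ψ|² and ∫ψ·ψ″; ∫ψ·ψ′ dx = [ψ²/2] between the walls = 0.
State is unnormalized: ∫|ψ|² dx = 11.196, and ∫ψ*·(−ħ²/2m · ψ'') dx = 2.5803, so ⟨T⟩ = 2.5803 / 11.196.
⟨T⟩ = 0.23046.

0.2305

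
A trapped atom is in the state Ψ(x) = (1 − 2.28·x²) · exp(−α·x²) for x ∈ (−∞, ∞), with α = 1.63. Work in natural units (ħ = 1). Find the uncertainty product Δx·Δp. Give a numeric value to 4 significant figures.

Δx = √(⟨x²⟩−⟨x⟩²), Δp = √(⟨p²⟩−⟨p⟩²).
Expand each integrand as polynomial × e^(−2αx²) and use ∫x^(2j)·e^(−2αx²) dx = (2j−1)!!/(4α)^j · √(π/(2α)), odd powers → 0; here √(π/(2α)) = 0.98167. Differentiate with the product rule, d/dx e^(−αx²) = −2αx·e^(−αx²).
Normalization: ∫|Ψ|² dx = 0.65524.
⟨x⟩ = 0.0000, ⟨x²⟩ = 0.16915 ⇒ Δx = 0.41128.
⟨p⟩ = 0.0000, ⟨p²⟩ = 6.2404 ⇒ Δp = 2.4981.
Δx·Δp = 1.0274.

1.027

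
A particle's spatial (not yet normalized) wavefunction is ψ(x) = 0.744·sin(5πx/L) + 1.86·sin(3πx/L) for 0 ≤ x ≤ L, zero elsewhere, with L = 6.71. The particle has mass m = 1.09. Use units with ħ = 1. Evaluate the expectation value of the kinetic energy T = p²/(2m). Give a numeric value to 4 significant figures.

1.127

T = −(ħ²/2m) d²/dx², so ⟨T⟩ = −(ħ²/2m) ∫ ψ*·ψ'' dx / ∫|ψ|² dx; with m = 1.09.
d²/dx² sin(jπx/L) = −(jπ/L)²·sin(jπx/L); on 0 ≤ x ≤ L, ∫sin²(jπx/L) dx = L/2 and ∫sin(jπx/L)·sin(lπx/L) dx = 0 for j ≠ l, so only diagonal terms survive in ∫|ψ|² and ∫ψ·ψ″; ∫ψ·ψ′ dx = [ψ²/2] between the walls = 0.
State is unnormalized: ∫|ψ|² dx = 13.464, and ∫ψ*·(−ħ²/2m · ψ'') dx = 15.173, so ⟨T⟩ = 15.173 / 13.464.
⟨T⟩ = 1.1269.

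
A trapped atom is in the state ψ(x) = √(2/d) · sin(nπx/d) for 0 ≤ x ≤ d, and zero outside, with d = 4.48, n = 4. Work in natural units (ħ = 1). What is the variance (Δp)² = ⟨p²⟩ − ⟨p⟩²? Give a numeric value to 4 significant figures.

Compute ⟨p⟩ and ⟨p²⟩ separately; (Δp)² = ⟨p²⟩ − ⟨p⟩².
d/dx sin(nπx/d) = (nπ/d)·cos(nπx/d) and d²/dx² sin(nπx/d) = −(nπ/d)²·sin(nπx/d); on 0 ≤ x ≤ d, ∫sin²(nπx/d) dx = d/2 and ∫sin(nπx/d)·cos(nπx/d) dx = 0.
⟨p⟩ = 0.0000 and ⟨p²⟩ = 7.8680.
(Δp)² = 7.8680 − (0.0000)² = 7.8680.

7.868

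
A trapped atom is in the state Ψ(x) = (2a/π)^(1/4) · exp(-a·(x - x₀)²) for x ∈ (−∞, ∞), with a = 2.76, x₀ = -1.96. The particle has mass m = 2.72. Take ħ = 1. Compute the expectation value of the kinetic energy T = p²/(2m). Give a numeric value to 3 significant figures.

T = −(ħ²/2m) d²/dx², so ⟨T⟩ = −(ħ²/2m) ∫ Ψ*·Ψ'' dx; with m = 2.72.
Gaussian moments (u = x − x₀): ∫u^(2j)·e^(−2au²) du = (2j−1)!!/(4a)^j · √(π/(2a)), odd powers integrate to 0; here √(π/(2a)) = 0.75441. Derivatives: d/dx e^(−au²) = −2au·e^(−au²), d²/dx² e^(−au²) = (4a²u² − 2a)·e^(−au²).
⟨T⟩ = 0.50735.

0.507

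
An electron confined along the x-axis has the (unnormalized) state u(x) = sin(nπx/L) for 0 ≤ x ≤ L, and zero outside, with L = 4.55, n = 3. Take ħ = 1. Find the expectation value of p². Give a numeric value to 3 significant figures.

p² u = −ħ² d²u/dx²; ⟨p²⟩ = −ħ² ∫ u*·u'' dx / ∫|u|² dx.
d/dx sin(nπx/L) = (nπ/L)·cos(nπx/L) and d²/dx² sin(nπx/L) = −(nπ/L)²·sin(nπx/L); on 0 ≤ x ≤ L, ∫sin²(nπx/L) dx = L/2 and ∫sin(nπx/L)·cos(nπx/L) dx = 0.
State is unnormalized: ∫|u|² dx = 2.2750, and ∫u*·(−ħ² u'') dx = 9.7611, so ⟨p²⟩ = 9.7611 / 2.2750.
⟨p²⟩ = 4.2906.

4.29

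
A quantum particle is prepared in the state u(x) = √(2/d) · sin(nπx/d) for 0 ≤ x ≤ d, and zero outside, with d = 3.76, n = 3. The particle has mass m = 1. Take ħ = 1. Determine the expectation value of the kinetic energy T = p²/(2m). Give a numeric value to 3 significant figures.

T = −(ħ²/2m) d²/dx², so ⟨T⟩ = −(ħ²/2m) ∫ u*·u'' dx; with m = 1.
d/dx sin(nπx/d) = (nπ/d)·cos(nπx/d) and d²/dx² sin(nπx/d) = −(nπ/d)²·sin(nπx/d); on 0 ≤ x ≤ d, ∫sin²(nπx/d) dx = d/2 and ∫sin(nπx/d)·cos(nπx/d) dx = 0.
⟨T⟩ = 3.1415.

3.14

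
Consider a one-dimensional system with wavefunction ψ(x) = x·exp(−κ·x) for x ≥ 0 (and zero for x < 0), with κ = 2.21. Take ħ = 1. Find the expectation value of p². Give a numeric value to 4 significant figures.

4.884

p² ψ = −ħ² d²ψ/dx²; ⟨p²⟩ = −ħ² ∫ ψ*·ψ'' dx / ∫|ψ|² dx.
Differentiate x·exp(−κ·x) with the product rule; every integrand then reduces to terms xʲ·e^(−2κx) on [0, ∞), with ∫₀^∞ xʲ·e^(−2κx) dx = j!/(2κ)^(j+1).
State is unnormalized: ∫|ψ|² dx = 0.023161, and ∫ψ*·(−ħ² ψ'') dx = 0.11312, so ⟨p²⟩ = 0.11312 / 0.023161.
⟨p²⟩ = 4.8841.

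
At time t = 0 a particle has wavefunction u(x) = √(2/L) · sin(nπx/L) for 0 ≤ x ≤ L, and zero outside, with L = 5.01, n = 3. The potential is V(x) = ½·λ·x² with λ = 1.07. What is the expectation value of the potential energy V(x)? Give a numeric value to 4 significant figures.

⟨V⟩ = ∫ V(x)·|u|² dx.
With sin²θ = (1 − cos2θ)/2 on 0 ≤ x ≤ L: ∫sin²(nπx/L) dx = L/2, ∫x·sin²(nπx/L) dx = L²/4, ∫x²·sin²(nπx/L) dx = L³·(1/6 − 1/(4n²π²)); higher powers xᵏ the same way, integrating xᵏ·cos(2nπx/L) by parts.
⟨V⟩ = 4.4006.

4.401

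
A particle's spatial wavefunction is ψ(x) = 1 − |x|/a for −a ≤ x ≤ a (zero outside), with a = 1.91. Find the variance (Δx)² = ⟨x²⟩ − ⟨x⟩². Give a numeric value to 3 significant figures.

Compute ⟨x⟩ and ⟨x²⟩ separately, then (Δx)² = ⟨x²⟩ − ⟨x⟩².
ψ is even, so ∫ over [−a, a] = 2∫₀ᵃ with ψ = 1 − x/a there: ∫₀ᵃ (1 − x/a)² dx = a/3, ∫₀ᵃ x²(1 − x/a)² dx = a³/30, ∫₀ᵃ x⁴(1 − x/a)² dx = a⁵/105.
Normalization: ∫|ψ|² dx = 1.2733.
⟨x⟩ = 0.0000 and ⟨x²⟩ = 0.36481.
(Δx)² = 0.36481 − (0.0000)² = 0.36481.

0.365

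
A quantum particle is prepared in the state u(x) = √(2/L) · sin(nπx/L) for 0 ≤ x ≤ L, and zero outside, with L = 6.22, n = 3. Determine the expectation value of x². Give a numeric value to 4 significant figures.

12.68

⟨x²⟩ = ∫ x²·|u|² dx (integrals over the domain).
With sin²θ = (1 − cos2θ)/2 on 0 ≤ x ≤ L: ∫sin²(nπx/L) dx = L/2, ∫x·sin²(nπx/L) dx = L²/4, ∫x²·sin²(nπx/L) dx = L³·(1/6 − 1/(4n²π²)); higher powers xᵏ the same way, integrating xᵏ·cos(2nπx/L) by parts.
⟨x²⟩ = 12.678.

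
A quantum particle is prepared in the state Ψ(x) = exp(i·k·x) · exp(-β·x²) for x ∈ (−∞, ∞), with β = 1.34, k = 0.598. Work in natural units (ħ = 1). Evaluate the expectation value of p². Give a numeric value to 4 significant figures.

1.698

p² Ψ = −ħ² d²Ψ/dx²; ⟨p²⟩ = −ħ² ∫ Ψ*·Ψ'' dx / ∫|Ψ|² dx.
Gaussian moments: ∫x^(2j)·e^(−2βx²) dx = (2j−1)!!/(4β)^j · √(π/(2β)), odd powers integrate to 0; here √(π/(2β)) = 1.0827. Derivatives: Ψ′ = (ik − 2βx)·Ψ, Ψ″ = ((ik − 2βx)² − 2β)·Ψ; the odd-in-x pieces drop out.
State is unnormalized: ∫|Ψ|² dx = 1.0827, and ∫Ψ*·(−ħ² Ψ'') dx = 1.8380, so ⟨p²⟩ = 1.8380 / 1.0827.
⟨p²⟩ = 1.6976.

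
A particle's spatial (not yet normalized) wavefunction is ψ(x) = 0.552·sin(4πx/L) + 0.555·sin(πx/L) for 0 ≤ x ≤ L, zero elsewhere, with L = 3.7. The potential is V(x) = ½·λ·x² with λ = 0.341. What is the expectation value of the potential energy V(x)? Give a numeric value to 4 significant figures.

⟨V⟩ = ∫ V(x)·|ψ|² dx / ∫|ψ|² dx.
On 0 ≤ x ≤ L (j ≠ l): ∫sin²(jπx/L) dx = L/2, ∫sin(jπx/L)·sin(lπx/L) dx = 0; diagonal moments ∫x·sin²(jπx/L) dx = L²/4, ∫x²·sin²(jπx/L) dx = L³·(1/6 − 1/(4j²π²)); cross terms ∫x·sin(jπx/L)·sin(lπx/L) dx = 0 for j + l even and −4jlL²/(π²(j² − l²)²) for j + l odd, ∫x²·sin(jπx/L)·sin(lπx/L) dx = (−1)^(j+l)·4jlL³/(π²(j² − l²)²); higher powers the same way via product-to-sum and parts.
State is unnormalized: ∫|ψ|² dx = 1.1335, and ∫ψ*·V(x)·ψ dx = 0.77228, so ⟨V⟩ = 0.77228 / 1.1335.
⟨V⟩ = 0.68129.

0.6813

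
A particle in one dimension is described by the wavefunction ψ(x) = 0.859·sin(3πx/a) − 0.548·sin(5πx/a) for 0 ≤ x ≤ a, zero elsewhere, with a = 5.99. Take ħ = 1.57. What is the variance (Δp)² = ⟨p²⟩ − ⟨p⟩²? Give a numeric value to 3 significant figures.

Compute ⟨p⟩ and ⟨p²⟩ separately; (Δp)² = ⟨p²⟩ − ⟨p⟩².
d²/dx² sin(jπx/a) = −(jπ/a)²·sin(jπx/a); on 0 ≤ x ≤ a, ∫sin²(jπx/a) dx = a/2 and ∫sin(jπx/a)·sin(lπx/a) dx = 0 for j ≠ l, so only diagonal terms survive in ∫|ψ|² and ∫ψ·ψ″; ∫ψ·ψ′ dx = [ψ²/2] between the walls = 0.
Normalization: ∫|ψ|² dx = 3.1094.
⟨p⟩ = 0.0000 and ⟨p²⟩ = 9.2402.
(Δp)² = 9.2402 − (0.0000)² = 9.2402.

9.24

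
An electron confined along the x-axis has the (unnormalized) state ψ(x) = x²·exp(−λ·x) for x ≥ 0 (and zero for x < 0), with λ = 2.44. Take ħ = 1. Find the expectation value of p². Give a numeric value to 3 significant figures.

1.98

p² ψ = −ħ² d²ψ/dx²; ⟨p²⟩ = −ħ² ∫ ψ*·ψ'' dx / ∫|ψ|² dx.
Differentiate x²·exp(−λ·x) with the product rule; every integrand then reduces to terms xʲ·e^(−2λx) on [0, ∞), with ∫₀^∞ xʲ·e^(−2λx) dx = j!/(2λ)^(j+1).
State is unnormalized: ∫|ψ|² dx = 0.0086719, and ∫ψ*·(−ħ² ψ'') dx = 0.017210, so ⟨p²⟩ = 0.017210 / 0.0086719.
⟨p²⟩ = 1.9845.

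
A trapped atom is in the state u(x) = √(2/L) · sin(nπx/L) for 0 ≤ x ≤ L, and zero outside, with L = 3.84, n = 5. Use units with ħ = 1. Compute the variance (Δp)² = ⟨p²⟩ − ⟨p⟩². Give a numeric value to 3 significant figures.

Compute ⟨p⟩ and ⟨p²⟩ separately; (Δp)² = ⟨p²⟩ − ⟨p⟩².
d/dx sin(nπx/L) = (nπ/L)·cos(nπx/L) and d²/dx² sin(nπx/L) = −(nπ/L)²·sin(nπx/L); on 0 ≤ x ≤ L, ∫sin²(nπx/L) dx = L/2 and ∫sin(nπx/L)·cos(nπx/L) dx = 0.
⟨p⟩ = 0.0000 and ⟨p²⟩ = 16.733.
(Δp)² = 16.733 − (0.0000)² = 16.733.

16.7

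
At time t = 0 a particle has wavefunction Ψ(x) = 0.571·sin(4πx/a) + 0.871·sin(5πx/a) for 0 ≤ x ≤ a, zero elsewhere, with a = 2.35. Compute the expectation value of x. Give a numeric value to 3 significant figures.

0.744

⟨x⟩ = ∫ x·|Ψ|² dx / ∫|Ψ|² dx (integrals over the domain).
On 0 ≤ x ≤ a (j ≠ l): ∫sin²(jπx/a) dx = a/2, ∫sin(jπx/a)·sin(lπx/a) dx = 0; diagonal moments ∫x·sin²(jπx/a) dx = a²/4, ∫x²·sin²(jπx/a) dx = a³·(1/6 − 1/(4j²π²)); cross terms ∫x·sin(jπx/a)·sin(lπx/a) dx = 0 for j + l even and −4jla²/(π²(j² − l²)²) for j + l odd, ∫x²·sin(jπx/a)·sin(lπx/a) dx = (−1)^(j+l)·4jla³/(π²(j² − l²)²); higher powers the same way via product-to-sum and parts.
State is unnormalized: ∫|Ψ|² dx = 1.2745, and ∫Ψ*·x·Ψ dx = 0.94784, so ⟨x⟩ = 0.94784 / 1.2745.
⟨x⟩ = 0.74369.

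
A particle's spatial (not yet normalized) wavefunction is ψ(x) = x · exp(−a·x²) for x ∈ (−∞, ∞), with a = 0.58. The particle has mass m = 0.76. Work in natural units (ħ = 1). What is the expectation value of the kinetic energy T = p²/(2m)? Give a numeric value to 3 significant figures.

1.14

T = −(ħ²/2m) d²/dx², so ⟨T⟩ = −(ħ²/2m) ∫ ψ*·ψ'' dx / ∫|ψ|² dx; with m = 0.76.
Expand each integrand as polynomial × e^(−2ax²) and use ∫x^(2j)·e^(−2ax²) dx = (2j−1)!!/(4a)^j · √(π/(2a)), odd powers → 0; here √(π/(2a)) = 1.6457. Differentiate with the product rule, d/dx e^(−ax²) = −2ax·e^(−ax²).
State is unnormalized: ∫|ψ|² dx = 0.70935, and ∫ψ*·(−ħ²/2m · ψ'') dx = 0.81201, so ⟨T⟩ = 0.81201 / 0.70935.
⟨T⟩ = 1.1447.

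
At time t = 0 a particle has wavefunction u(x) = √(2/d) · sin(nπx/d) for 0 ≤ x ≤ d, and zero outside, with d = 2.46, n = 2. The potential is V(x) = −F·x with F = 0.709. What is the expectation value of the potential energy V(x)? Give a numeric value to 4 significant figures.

-0.8721

⟨V⟩ = ∫ V(x)·|u|² dx.
With sin²θ = (1 − cos2θ)/2 on 0 ≤ x ≤ d: ∫sin²(nπx/d) dx = d/2, ∫x·sin²(nπx/d) dx = d²/4, ∫x²·sin²(nπx/d) dx = d³·(1/6 − 1/(4n²π²)); higher powers xᵏ the same way, integrating xᵏ·cos(2nπx/d) by parts.
⟨V⟩ = -0.87207.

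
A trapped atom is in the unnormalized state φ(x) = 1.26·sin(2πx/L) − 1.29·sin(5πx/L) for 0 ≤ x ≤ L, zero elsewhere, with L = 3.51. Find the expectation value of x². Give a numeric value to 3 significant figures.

⟨x²⟩ = ∫ x²·|φ|² dx / ∫|φ|² dx (integrals over the domain).
On 0 ≤ x ≤ L (j ≠ l): ∫sin²(jπx/L) dx = L/2, ∫sin(jπx/L)·sin(lπx/L) dx = 0; diagonal moments ∫x·sin²(jπx/L) dx = L²/4, ∫x²·sin²(jπx/L) dx = L³·(1/6 − 1/(4j²π²)); cross terms ∫x·sin(jπx/L)·sin(lπx/L) dx = 0 for j + l even and −4jlL²/(π²(j² − l²)²) for j + l odd, ∫x²·sin(jπx/L)·sin(lπx/L) dx = (−1)^(j+l)·4jlL³/(π²(j² − l²)²); higher powers the same way via product-to-sum and parts.
State is unnormalized: ∫|φ|² dx = 5.7067, and ∫φ*·x²·φ dx = 24.220, so ⟨x²⟩ = 24.220 / 5.7067.
⟨x²⟩ = 4.2441.

4.24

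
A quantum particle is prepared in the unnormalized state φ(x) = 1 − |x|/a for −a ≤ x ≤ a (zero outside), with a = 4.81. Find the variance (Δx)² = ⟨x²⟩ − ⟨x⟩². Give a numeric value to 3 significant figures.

Compute ⟨x⟩ and ⟨x²⟩ separately, then (Δx)² = ⟨x²⟩ − ⟨x⟩².
φ is even, so ∫ over [−a, a] = 2∫₀ᵃ with φ = 1 − x/a there: ∫₀ᵃ (1 − x/a)² dx = a/3, ∫₀ᵃ x²(1 − x/a)² dx = a³/30, ∫₀ᵃ x⁴(1 − x/a)² dx = a⁵/105.
Normalization: ∫|φ|² dx = 3.2067.
⟨x⟩ = 0.0000 and ⟨x²⟩ = 2.3136.
(Δx)² = 2.3136 − (0.0000)² = 2.3136.

2.31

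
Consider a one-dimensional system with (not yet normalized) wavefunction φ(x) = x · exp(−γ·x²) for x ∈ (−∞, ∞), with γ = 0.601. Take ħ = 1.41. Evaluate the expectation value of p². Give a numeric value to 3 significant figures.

p² φ = −ħ² d²φ/dx²; ⟨p²⟩ = −ħ² ∫ φ*·φ'' dx / ∫|φ|² dx.
Expand each integrand as polynomial × e^(−2γx²) and use ∫x^(2j)·e^(−2γx²) dx = (2j−1)!!/(4γ)^j · √(π/(2γ)), odd powers → 0; here √(π/(2γ)) = 1.6167. Differentiate with the product rule, d/dx e^(−γx²) = −2γx·e^(−γx²).
State is unnormalized: ∫|φ|² dx = 0.67249, and ∫φ*·(−ħ² φ'') dx = 2.4106, so ⟨p²⟩ = 2.4106 / 0.67249.
⟨p²⟩ = 3.5845.

3.58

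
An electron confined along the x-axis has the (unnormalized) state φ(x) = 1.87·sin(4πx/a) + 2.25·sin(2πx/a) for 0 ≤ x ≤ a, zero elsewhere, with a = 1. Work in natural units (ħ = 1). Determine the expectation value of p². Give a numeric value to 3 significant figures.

87.9

p² φ = −ħ² d²φ/dx²; ⟨p²⟩ = −ħ² ∫ φ*·φ'' dx / ∫|φ|² dx.
d²/dx² sin(jπx/a) = −(jπ/a)²·sin(jπx/a); on 0 ≤ x ≤ a, ∫sin²(jπx/a) dx = a/2 and ∫sin(jπx/a)·sin(lπx/a) dx = 0 for j ≠ l, so only diagonal terms survive in ∫|φ|² and ∫φ·φ″; ∫φ·φ′ dx = [φ²/2] between the walls = 0.
State is unnormalized: ∫|φ|² dx = 4.2797, and ∫φ*·(−ħ² φ'') dx = 376.03, so ⟨p²⟩ = 376.03 / 4.2797.
⟨p²⟩ = 87.865.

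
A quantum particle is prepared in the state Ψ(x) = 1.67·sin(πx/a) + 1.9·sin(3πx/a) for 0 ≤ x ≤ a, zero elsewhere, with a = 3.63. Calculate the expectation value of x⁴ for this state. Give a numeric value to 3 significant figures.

⟨x⁴⟩ = ∫ x⁴·|Ψ|² dx / ∫|Ψ|² dx (integrals over the domain).
On 0 ≤ x ≤ a (j ≠ l): ∫sin²(jπx/a) dx = a/2, ∫sin(jπx/a)·sin(lπx/a) dx = 0; diagonal moments ∫x·sin²(jπx/a) dx = a²/4, ∫x²·sin²(jπx/a) dx = a³·(1/6 − 1/(4j²π²)); cross terms ∫x·sin(jπx/a)·sin(lπx/a) dx = 0 for j + l even and −4jla²/(π²(j² − l²)²) for j + l odd, ∫x²·sin(jπx/a)·sin(lπx/a) dx = (−1)^(j+l)·4jla³/(π²(j² − l²)²); higher powers the same way via product-to-sum and parts.
State is unnormalized: ∫|Ψ|² dx = 11.614, and ∫Ψ*·x⁴·Ψ dx = 438.30, so ⟨x⁴⟩ = 438.30 / 11.614.
⟨x⁴⟩ = 37.739.

37.7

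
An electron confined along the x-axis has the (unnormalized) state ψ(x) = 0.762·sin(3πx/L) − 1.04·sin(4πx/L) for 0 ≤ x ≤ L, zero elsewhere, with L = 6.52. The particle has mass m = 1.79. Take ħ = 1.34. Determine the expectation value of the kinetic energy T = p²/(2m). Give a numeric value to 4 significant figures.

1.578

T = −(ħ²/2m) d²/dx², so ⟨T⟩ = −(ħ²/2m) ∫ ψ*·ψ'' dx / ∫|ψ|² dx; with m = 1.79.
d²/dx² sin(jπx/L) = −(jπ/L)²·sin(jπx/L); on 0 ≤ x ≤ L, ∫sin²(jπx/L) dx = L/2 and ∫sin(jπx/L)·sin(lπx/L) dx = 0 for j ≠ l, so only diagonal terms survive in ∫|ψ|² and ∫ψ·ψ″; ∫ψ·ψ′ dx = [ψ²/2] between the walls = 0.
State is unnormalized: ∫|ψ|² dx = 5.4189, and ∫ψ*·(−ħ²/2m · ψ'') dx = 8.5534, so ⟨T⟩ = 8.5534 / 5.4189.
⟨T⟩ = 1.5784.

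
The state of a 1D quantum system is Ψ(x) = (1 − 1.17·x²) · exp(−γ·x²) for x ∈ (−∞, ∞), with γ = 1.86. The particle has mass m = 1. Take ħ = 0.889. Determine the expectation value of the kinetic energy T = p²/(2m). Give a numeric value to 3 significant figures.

1.44

T = −(ħ²/2m) d²/dx², so ⟨T⟩ = −(ħ²/2m) ∫ Ψ*·Ψ'' dx / ∫|Ψ|² dx; with m = 1.
Expand each integrand as polynomial × e^(−2γx²) and use ∫x^(2j)·e^(−2γx²) dx = (2j−1)!!/(4γ)^j · √(π/(2γ)), odd powers → 0; here √(π/(2γ)) = 0.91897. Differentiate with the product rule, d/dx e^(−γx²) = −2γx·e^(−γx²).
State is unnormalized: ∫|Ψ|² dx = 0.69812, and ∫Ψ*·(−ħ²/2m · Ψ'') dx = 1.0048, so ⟨T⟩ = 1.0048 / 0.69812.
⟨T⟩ = 1.4393.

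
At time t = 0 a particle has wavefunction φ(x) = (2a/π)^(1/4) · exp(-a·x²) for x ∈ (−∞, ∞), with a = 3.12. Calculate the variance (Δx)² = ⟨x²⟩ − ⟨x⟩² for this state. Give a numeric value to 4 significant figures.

Compute ⟨x⟩ and ⟨x²⟩ separately, then (Δx)² = ⟨x²⟩ − ⟨x⟩².
Gaussian moments: ∫x^(2j)·e^(−2ax²) dx = (2j−1)!!/(4a)^j · √(π/(2a)), odd powers integrate to 0; here √(π/(2a)) = 0.70955.
⟨x⟩ = 0.0000 and ⟨x²⟩ = 0.080128.
(Δx)² = 0.080128 − (0.0000)² = 0.080128.

0.08013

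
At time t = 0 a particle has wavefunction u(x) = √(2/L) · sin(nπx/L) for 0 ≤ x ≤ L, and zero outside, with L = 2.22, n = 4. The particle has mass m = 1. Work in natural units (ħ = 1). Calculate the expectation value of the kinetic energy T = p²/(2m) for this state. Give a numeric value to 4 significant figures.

16.02

T = −(ħ²/2m) d²/dx², so ⟨T⟩ = −(ħ²/2m) ∫ u*·u'' dx; with m = 1.
d/dx sin(nπx/L) = (nπ/L)·cos(nπx/L) and d²/dx² sin(nπx/L) = −(nπ/L)²·sin(nπx/L); on 0 ≤ x ≤ L, ∫sin²(nπx/L) dx = L/2 and ∫sin(nπx/L)·cos(nπx/L) dx = 0.
⟨T⟩ = 16.021.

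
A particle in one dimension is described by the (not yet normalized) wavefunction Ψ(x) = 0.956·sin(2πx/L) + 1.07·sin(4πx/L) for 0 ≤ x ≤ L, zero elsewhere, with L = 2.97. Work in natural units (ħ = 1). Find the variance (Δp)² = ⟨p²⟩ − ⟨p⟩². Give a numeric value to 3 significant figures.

11.9

Compute ⟨p⟩ and ⟨p²⟩ separately; (Δp)² = ⟨p²⟩ − ⟨p⟩².
d²/dx² sin(jπx/L) = −(jπ/L)²·sin(jπx/L); on 0 ≤ x ≤ L, ∫sin²(jπx/L) dx = L/2 and ∫sin(jπx/L)·sin(lπx/L) dx = 0 for j ≠ l, so only diagonal terms survive in ∫|Ψ|² and ∫Ψ·Ψ″; ∫Ψ·Ψ′ dx = [Ψ²/2] between the walls = 0.
Normalization: ∫|Ψ|² dx = 3.0574.
⟨p⟩ = 0.0000 and ⟨p²⟩ = 11.942.
(Δp)² = 11.942 − (0.0000)² = 11.942.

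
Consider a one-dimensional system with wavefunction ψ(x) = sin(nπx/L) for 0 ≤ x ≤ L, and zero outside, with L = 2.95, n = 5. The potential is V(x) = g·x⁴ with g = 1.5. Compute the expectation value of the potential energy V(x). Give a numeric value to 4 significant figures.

⟨V⟩ = ∫ V(x)·|ψ|² dx / ∫|ψ|² dx.
With sin²θ = (1 − cos2θ)/2 on 0 ≤ x ≤ L: ∫sin²(nπx/L) dx = L/2, ∫x·sin²(nπx/L) dx = L²/4, ∫x²·sin²(nπx/L) dx = L³·(1/6 − 1/(4n²π²)); higher powers xᵏ the same way, integrating xᵏ·cos(2nπx/L) by parts.
State is unnormalized: ∫|ψ|² dx = 1.4750, and ∫ψ*·V(x)·ψ dx = 32.837, so ⟨V⟩ = 32.837 / 1.4750.
⟨V⟩ = 22.262.

22.26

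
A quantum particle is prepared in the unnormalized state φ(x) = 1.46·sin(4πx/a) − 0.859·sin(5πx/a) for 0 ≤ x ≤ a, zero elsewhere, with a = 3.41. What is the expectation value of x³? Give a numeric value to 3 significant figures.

⟨x³⟩ = ∫ x³·|φ|² dx / ∫|φ|² dx (integrals over the domain).
On 0 ≤ x ≤ a (j ≠ l): ∫sin²(jπx/a) dx = a/2, ∫sin(jπx/a)·sin(lπx/a) dx = 0; diagonal moments ∫x·sin²(jπx/a) dx = a²/4, ∫x²·sin²(jπx/a) dx = a³·(1/6 − 1/(4j²π²)); cross terms ∫x·sin(jπx/a)·sin(lπx/a) dx = 0 for j + l even and −4jla²/(π²(j² − l²)²) for j + l odd, ∫x²·sin(jπx/a)·sin(lπx/a) dx = (−1)^(j+l)·4jla³/(π²(j² − l²)²); higher powers the same way via product-to-sum and parts.
State is unnormalized: ∫|φ|² dx = 4.8925, and ∫φ*·x³·φ dx = 77.684, so ⟨x³⟩ = 77.684 / 4.8925.
⟨x³⟩ = 15.878.

15.9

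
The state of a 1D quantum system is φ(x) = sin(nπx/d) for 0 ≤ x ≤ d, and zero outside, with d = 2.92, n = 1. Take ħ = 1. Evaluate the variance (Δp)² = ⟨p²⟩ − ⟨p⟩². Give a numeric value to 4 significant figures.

Compute ⟨p⟩ and ⟨p²⟩ separately; (Δp)² = ⟨p²⟩ − ⟨p⟩².
d/dx sin(nπx/d) = (nπ/d)·cos(nπx/d) and d²/dx² sin(nπx/d) = −(nπ/d)²·sin(nπx/d); on 0 ≤ x ≤ d, ∫sin²(nπx/d) dx = d/2 and ∫sin(nπx/d)·cos(nπx/d) dx = 0.
Normalization: ∫|φ|² dx = 1.4600.
⟨p⟩ = 0.0000 and ⟨p²⟩ = 1.1575.
(Δp)² = 1.1575 − (0.0000)² = 1.1575.

1.158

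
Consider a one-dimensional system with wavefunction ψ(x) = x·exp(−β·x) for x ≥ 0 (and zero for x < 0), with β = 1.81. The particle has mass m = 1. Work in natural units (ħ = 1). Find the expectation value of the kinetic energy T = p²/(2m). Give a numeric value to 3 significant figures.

1.64

T = −(ħ²/2m) d²/dx², so ⟨T⟩ = −(ħ²/2m) ∫ ψ*·ψ'' dx / ∫|ψ|² dx; with m = 1.
Differentiate x·exp(−β·x) with the product rule; every integrand then reduces to terms xʲ·e^(−2βx) on [0, ∞), with ∫₀^∞ xʲ·e^(−2βx) dx = j!/(2β)^(j+1).
State is unnormalized: ∫|ψ|² dx = 0.042160, and ∫ψ*·(−ħ²/2m · ψ'') dx = 0.069061, so ⟨T⟩ = 0.069061 / 0.042160.
⟨T⟩ = 1.6381.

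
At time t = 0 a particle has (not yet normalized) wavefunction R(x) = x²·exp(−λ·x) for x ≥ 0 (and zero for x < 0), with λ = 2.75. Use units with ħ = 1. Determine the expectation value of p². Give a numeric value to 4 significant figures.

2.521

p² R = −ħ² d²R/dx²; ⟨p²⟩ = −ħ² ∫ R*·R'' dx / ∫|R|² dx.
Differentiate x²·exp(−λ·x) with the product rule; every integrand then reduces to terms xʲ·e^(−2λx) on [0, ∞), with ∫₀^∞ xʲ·e^(−2λx) dx = j!/(2λ)^(j+1).
State is unnormalized: ∫|R|² dx = 0.0047687, and ∫R*·(−ħ² R'') dx = 0.012021, so ⟨p²⟩ = 0.012021 / 0.0047687.
⟨p²⟩ = 2.5208.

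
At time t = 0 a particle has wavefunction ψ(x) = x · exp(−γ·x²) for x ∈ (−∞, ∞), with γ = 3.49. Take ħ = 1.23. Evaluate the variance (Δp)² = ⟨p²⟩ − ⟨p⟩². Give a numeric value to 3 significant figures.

Compute ⟨p⟩ and ⟨p²⟩ separately; (Δp)² = ⟨p²⟩ − ⟨p⟩².
Expand each integrand as polynomial × e^(−2γx²) and use ∫x^(2j)·e^(−2γx²) dx = (2j−1)!!/(4γ)^j · √(π/(2γ)), odd powers → 0; here √(π/(2γ)) = 0.67088. Differentiate with the product rule, d/dx e^(−γx²) = −2γx·e^(−γx²).
Normalization: ∫|ψ|² dx = 0.048058.
⟨p⟩ = 0.0000 and ⟨p²⟩ = 15.840.
(Δp)² = 15.840 − (0.0000)² = 15.840.

15.8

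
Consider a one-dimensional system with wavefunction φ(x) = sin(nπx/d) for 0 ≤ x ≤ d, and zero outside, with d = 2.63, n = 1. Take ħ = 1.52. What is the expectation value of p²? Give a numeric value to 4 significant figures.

3.297

p² φ = −ħ² d²φ/dx²; ⟨p²⟩ = −ħ² ∫ φ*·φ'' dx / ∫|φ|² dx.
d/dx sin(nπx/d) = (nπ/d)·cos(nπx/d) and d²/dx² sin(nπx/d) = −(nπ/d)²·sin(nπx/d); on 0 ≤ x ≤ d, ∫sin²(nπx/d) dx = d/2 and ∫sin(nπx/d)·cos(nπx/d) dx = 0.
State is unnormalized: ∫|φ|² dx = 1.3150, and ∫φ*·(−ħ² φ'') dx = 4.3351, so ⟨p²⟩ = 4.3351 / 1.3150.
⟨p²⟩ = 3.2967.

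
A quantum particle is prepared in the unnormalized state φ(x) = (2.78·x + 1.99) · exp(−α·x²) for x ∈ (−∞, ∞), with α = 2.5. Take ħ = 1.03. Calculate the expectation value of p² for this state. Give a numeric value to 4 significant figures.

3.518

p² φ = −ħ² d²φ/dx²; ⟨p²⟩ = −ħ² ∫ φ*·φ'' dx / ∫|φ|² dx.
Expand each integrand as polynomial × e^(−2αx²) and use ∫x^(2j)·e^(−2αx²) dx = (2j−1)!!/(4α)^j · √(π/(2α)), odd powers → 0; here √(π/(2α)) = 0.79267. Differentiate with the product rule, d/dx e^(−αx²) = −2αx·e^(−αx²).
State is unnormalized: ∫|φ|² dx = 3.7516, and ∫φ*·(−ħ² φ'') dx = 13.200, so ⟨p²⟩ = 13.200 / 3.7516.
⟨p²⟩ = 3.5184.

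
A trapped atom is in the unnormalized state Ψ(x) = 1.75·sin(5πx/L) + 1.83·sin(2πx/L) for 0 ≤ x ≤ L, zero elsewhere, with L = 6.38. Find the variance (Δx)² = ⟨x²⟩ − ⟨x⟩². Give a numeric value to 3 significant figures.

3.07

Compute ⟨x⟩ and ⟨x²⟩ separately, then (Δx)² = ⟨x²⟩ − ⟨x⟩².
On 0 ≤ x ≤ L (j ≠ l): ∫sin²(jπx/L) dx = L/2, ∫sin(jπx/L)·sin(lπx/L) dx = 0; diagonal moments ∫x·sin²(jπx/L) dx = L²/4, ∫x²·sin²(jπx/L) dx = L³·(1/6 − 1/(4j²π²)); cross terms ∫x·sin(jπx/L)·sin(lπx/L) dx = 0 for j + l even and −4jlL²/(π²(j² − l²)²) for j + l odd, ∫x²·sin(jπx/L)·sin(lπx/L) dx = (−1)^(j+l)·4jlL³/(π²(j² − l²)²); higher powers the same way via product-to-sum and parts.
Normalization: ∫|Ψ|² dx = 20.452.
⟨x⟩ = 3.0729 and ⟨x²⟩ = 12.512.
(Δx)² = 12.512 − (3.0729)² = 3.0696.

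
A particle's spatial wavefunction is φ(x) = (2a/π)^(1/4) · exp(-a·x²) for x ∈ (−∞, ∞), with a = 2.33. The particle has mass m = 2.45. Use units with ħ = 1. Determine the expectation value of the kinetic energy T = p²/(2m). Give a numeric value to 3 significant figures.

T = −(ħ²/2m) d²/dx², so ⟨T⟩ = −(ħ²/2m) ∫ φ*·φ'' dx; with m = 2.45.
Gaussian moments: ∫x^(2j)·e^(−2ax²) dx = (2j−1)!!/(4a)^j · √(π/(2a)), odd powers integrate to 0; here √(π/(2a)) = 0.82107. Derivatives: d/dx e^(−ax²) = −2ax·e^(−ax²), d²/dx² e^(−ax²) = (4a²x² − 2a)·e^(−ax²).
⟨T⟩ = 0.47551.

0.476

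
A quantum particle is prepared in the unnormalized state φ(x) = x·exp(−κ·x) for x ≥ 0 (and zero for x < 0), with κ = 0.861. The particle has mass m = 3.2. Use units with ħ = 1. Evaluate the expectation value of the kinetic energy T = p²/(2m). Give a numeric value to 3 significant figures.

T = −(ħ²/2m) d²/dx², so ⟨T⟩ = −(ħ²/2m) ∫ φ*·φ'' dx / ∫|φ|² dx; with m = 3.2.
Differentiate x·exp(−κ·x) with the product rule; every integrand then reduces to terms xʲ·e^(−2κx) on [0, ∞), with ∫₀^∞ xʲ·e^(−2κx) dx = j!/(2κ)^(j+1).
State is unnormalized: ∫|φ|² dx = 0.39168, and ∫φ*·(−ħ²/2m · φ'') dx = 0.045369, so ⟨T⟩ = 0.045369 / 0.39168.
⟨T⟩ = 0.11583.

0.116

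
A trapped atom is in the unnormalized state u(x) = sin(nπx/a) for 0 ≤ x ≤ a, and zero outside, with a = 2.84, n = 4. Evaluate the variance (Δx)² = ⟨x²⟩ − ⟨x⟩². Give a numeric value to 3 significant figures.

0.647

Compute ⟨x⟩ and ⟨x²⟩ separately, then (Δx)² = ⟨x²⟩ − ⟨x⟩².
With sin²θ = (1 − cos2θ)/2 on 0 ≤ x ≤ a: ∫sin²(nπx/a) dx = a/2, ∫x·sin²(nπx/a) dx = a²/4, ∫x²·sin²(nπx/a) dx = a³·(1/6 − 1/(4n²π²)); higher powers xᵏ the same way, integrating xᵏ·cos(2nπx/a) by parts.
Normalization: ∫|u|² dx = 1.4200.
⟨x⟩ = 1.4200 and ⟨x²⟩ = 2.6630.
(Δx)² = 2.6630 − (1.4200)² = 0.64660.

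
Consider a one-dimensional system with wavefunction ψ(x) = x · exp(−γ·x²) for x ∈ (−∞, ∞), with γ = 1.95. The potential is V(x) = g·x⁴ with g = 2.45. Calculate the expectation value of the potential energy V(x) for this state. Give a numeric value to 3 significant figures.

0.604

⟨V⟩ = ∫ V(x)·|ψ|² dx / ∫|ψ|² dx.
Expand each integrand as polynomial × e^(−2γx²) and use ∫x^(2j)·e^(−2γx²) dx = (2j−1)!!/(4γ)^j · √(π/(2γ)), odd powers → 0; here √(π/(2γ)) = 0.89752.
State is unnormalized: ∫|ψ|² dx = 0.11507, and ∫ψ*·V(x)·ψ dx = 0.069505, so ⟨V⟩ = 0.069505 / 0.11507.
⟨V⟩ = 0.60404.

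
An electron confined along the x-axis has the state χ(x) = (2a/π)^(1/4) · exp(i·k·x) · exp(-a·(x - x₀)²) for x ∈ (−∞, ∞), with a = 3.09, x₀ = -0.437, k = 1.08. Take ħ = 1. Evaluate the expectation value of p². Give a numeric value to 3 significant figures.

p² χ = −ħ² d²χ/dx²; ⟨p²⟩ = −ħ² ∫ χ*·χ'' dx.
Gaussian moments (u = x − x₀): ∫u^(2j)·e^(−2au²) du = (2j−1)!!/(4a)^j · √(π/(2a)), odd powers integrate to 0; here √(π/(2a)) = 0.71299. Derivatives: χ′ = (ik − 2au)·χ, χ″ = ((ik − 2au)² − 2a)·χ; the odd-in-u pieces drop out.
⟨p²⟩ = 4.2564.

4.26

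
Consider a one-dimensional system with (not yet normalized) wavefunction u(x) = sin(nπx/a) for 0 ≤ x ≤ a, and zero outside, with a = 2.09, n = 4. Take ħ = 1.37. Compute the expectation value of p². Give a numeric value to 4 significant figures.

67.85

p² u = −ħ² d²u/dx²; ⟨p²⟩ = −ħ² ∫ u*·u'' dx / ∫|u|² dx.
d/dx sin(nπx/a) = (nπ/a)·cos(nπx/a) and d²/dx² sin(nπx/a) = −(nπ/a)²·sin(nπx/a); on 0 ≤ x ≤ a, ∫sin²(nπx/a) dx = a/2 and ∫sin(nπx/a)·cos(nπx/a) dx = 0.
State is unnormalized: ∫|u|² dx = 1.0450, and ∫u*·(−ħ² u'') dx = 70.906, so ⟨p²⟩ = 70.906 / 1.0450.
⟨p²⟩ = 67.853.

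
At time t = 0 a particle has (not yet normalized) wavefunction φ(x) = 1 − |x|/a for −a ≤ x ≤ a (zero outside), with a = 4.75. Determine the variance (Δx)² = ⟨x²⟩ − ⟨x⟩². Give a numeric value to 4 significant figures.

2.256

Compute ⟨x⟩ and ⟨x²⟩ separately, then (Δx)² = ⟨x²⟩ − ⟨x⟩².
φ is even, so ∫ over [−a, a] = 2∫₀ᵃ with φ = 1 − x/a there: ∫₀ᵃ (1 − x/a)² dx = a/3, ∫₀ᵃ x²(1 − x/a)² dx = a³/30, ∫₀ᵃ x⁴(1 − x/a)² dx = a⁵/105.
Normalization: ∫|φ|² dx = 3.1667.
⟨x⟩ = 0.0000 and ⟨x²⟩ = 2.2563.
(Δx)² = 2.2563 − (0.0000)² = 2.2563.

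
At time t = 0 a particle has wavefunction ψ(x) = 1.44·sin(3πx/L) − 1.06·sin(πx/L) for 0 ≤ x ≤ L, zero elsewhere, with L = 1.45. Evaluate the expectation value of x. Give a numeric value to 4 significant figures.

⟨x⟩ = ∫ x·|ψ|² dx / ∫|ψ|² dx (integrals over the domain).
On 0 ≤ x ≤ L (j ≠ l): ∫sin²(jπx/L) dx = L/2, ∫sin(jπx/L)·sin(lπx/L) dx = 0; diagonal moments ∫x·sin²(jπx/L) dx = L²/4, ∫x²·sin²(jπx/L) dx = L³·(1/6 − 1/(4j²π²)); cross terms ∫x·sin(jπx/L)·sin(lπx/L) dx = 0 for j + l even and −4jlL²/(π²(j² − l²)²) for j + l odd, ∫x²·sin(jπx/L)·sin(lπx/L) dx = (−1)^(j+l)·4jlL³/(π²(j² − l²)²); higher powers the same way via product-to-sum and parts.
State is unnormalized: ∫|ψ|² dx = 2.3180, and ∫ψ*·x·ψ dx = 1.6805, so ⟨x⟩ = 1.6805 / 2.3180.
⟨x⟩ = 0.72500.

0.7250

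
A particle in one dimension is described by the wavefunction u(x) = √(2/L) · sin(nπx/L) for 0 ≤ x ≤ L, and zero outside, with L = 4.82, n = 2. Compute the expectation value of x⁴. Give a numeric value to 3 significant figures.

⟨x⁴⟩ = ∫ x⁴·|u|² dx (integrals over the domain).
With sin²θ = (1 − cos2θ)/2 on 0 ≤ x ≤ L: ∫sin²(nπx/L) dx = L/2, ∫x·sin²(nπx/L) dx = L²/4, ∫x²·sin²(nπx/L) dx = L³·(1/6 − 1/(4n²π²)); higher powers xᵏ the same way, integrating xᵏ·cos(2nπx/L) by parts.
⟨x⁴⟩ = 94.796.

94.8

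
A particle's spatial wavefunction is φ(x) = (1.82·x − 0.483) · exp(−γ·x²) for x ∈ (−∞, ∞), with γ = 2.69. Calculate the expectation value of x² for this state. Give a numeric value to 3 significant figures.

0.199

⟨x²⟩ = ∫ x²·|φ|² dx / ∫|φ|² dx (integrals over the domain).
Expand each integrand as polynomial × e^(−2γx²) and use ∫x^(2j)·e^(−2γx²) dx = (2j−1)!!/(4γ)^j · √(π/(2γ)), odd powers → 0; here √(π/(2γ)) = 0.76416.
State is unnormalized: ∫|φ|² dx = 0.41351, and ∫φ*·x²·φ dx = 0.082156, so ⟨x²⟩ = 0.082156 / 0.41351.
⟨x²⟩ = 0.19868.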